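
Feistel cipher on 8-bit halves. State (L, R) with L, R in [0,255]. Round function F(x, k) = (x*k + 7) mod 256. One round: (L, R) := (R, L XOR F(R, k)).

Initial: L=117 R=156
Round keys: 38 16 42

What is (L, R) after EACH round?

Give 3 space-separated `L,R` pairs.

Answer: 156,90 90,59 59,239

Derivation:
Round 1 (k=38): L=156 R=90
Round 2 (k=16): L=90 R=59
Round 3 (k=42): L=59 R=239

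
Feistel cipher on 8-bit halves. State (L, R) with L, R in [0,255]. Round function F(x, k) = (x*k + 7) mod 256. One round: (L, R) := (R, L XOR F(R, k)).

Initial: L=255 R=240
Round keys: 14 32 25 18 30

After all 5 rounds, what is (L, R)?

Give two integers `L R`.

Answer: 20 161

Derivation:
Round 1 (k=14): L=240 R=216
Round 2 (k=32): L=216 R=247
Round 3 (k=25): L=247 R=254
Round 4 (k=18): L=254 R=20
Round 5 (k=30): L=20 R=161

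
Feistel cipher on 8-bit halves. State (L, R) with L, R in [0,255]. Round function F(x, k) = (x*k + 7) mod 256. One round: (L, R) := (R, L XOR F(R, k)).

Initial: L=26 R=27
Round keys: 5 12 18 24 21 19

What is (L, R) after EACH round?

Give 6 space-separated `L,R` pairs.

Round 1 (k=5): L=27 R=148
Round 2 (k=12): L=148 R=236
Round 3 (k=18): L=236 R=11
Round 4 (k=24): L=11 R=227
Round 5 (k=21): L=227 R=173
Round 6 (k=19): L=173 R=61

Answer: 27,148 148,236 236,11 11,227 227,173 173,61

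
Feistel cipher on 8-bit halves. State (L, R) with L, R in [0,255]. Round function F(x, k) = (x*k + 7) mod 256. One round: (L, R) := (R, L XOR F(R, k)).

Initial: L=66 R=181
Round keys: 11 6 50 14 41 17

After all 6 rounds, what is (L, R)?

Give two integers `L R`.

Answer: 101 143

Derivation:
Round 1 (k=11): L=181 R=140
Round 2 (k=6): L=140 R=250
Round 3 (k=50): L=250 R=87
Round 4 (k=14): L=87 R=51
Round 5 (k=41): L=51 R=101
Round 6 (k=17): L=101 R=143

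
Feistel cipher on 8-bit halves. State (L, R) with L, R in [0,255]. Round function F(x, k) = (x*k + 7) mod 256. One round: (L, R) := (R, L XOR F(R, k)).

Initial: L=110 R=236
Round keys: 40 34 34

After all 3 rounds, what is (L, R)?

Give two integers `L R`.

Answer: 213 216

Derivation:
Round 1 (k=40): L=236 R=137
Round 2 (k=34): L=137 R=213
Round 3 (k=34): L=213 R=216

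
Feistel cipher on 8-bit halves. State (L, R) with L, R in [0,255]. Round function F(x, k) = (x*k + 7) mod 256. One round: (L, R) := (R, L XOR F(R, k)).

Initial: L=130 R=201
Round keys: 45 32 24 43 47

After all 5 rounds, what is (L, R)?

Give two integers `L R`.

Answer: 4 74

Derivation:
Round 1 (k=45): L=201 R=222
Round 2 (k=32): L=222 R=14
Round 3 (k=24): L=14 R=137
Round 4 (k=43): L=137 R=4
Round 5 (k=47): L=4 R=74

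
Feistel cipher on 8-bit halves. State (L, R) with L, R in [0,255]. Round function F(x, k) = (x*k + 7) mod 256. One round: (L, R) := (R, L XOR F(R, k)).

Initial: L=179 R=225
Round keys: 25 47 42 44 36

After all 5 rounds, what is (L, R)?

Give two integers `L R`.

Round 1 (k=25): L=225 R=179
Round 2 (k=47): L=179 R=5
Round 3 (k=42): L=5 R=106
Round 4 (k=44): L=106 R=58
Round 5 (k=36): L=58 R=69

Answer: 58 69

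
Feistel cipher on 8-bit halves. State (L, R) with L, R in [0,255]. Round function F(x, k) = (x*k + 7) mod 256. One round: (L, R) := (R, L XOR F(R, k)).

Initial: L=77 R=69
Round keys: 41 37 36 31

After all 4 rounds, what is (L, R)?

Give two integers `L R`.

Answer: 242 244

Derivation:
Round 1 (k=41): L=69 R=89
Round 2 (k=37): L=89 R=161
Round 3 (k=36): L=161 R=242
Round 4 (k=31): L=242 R=244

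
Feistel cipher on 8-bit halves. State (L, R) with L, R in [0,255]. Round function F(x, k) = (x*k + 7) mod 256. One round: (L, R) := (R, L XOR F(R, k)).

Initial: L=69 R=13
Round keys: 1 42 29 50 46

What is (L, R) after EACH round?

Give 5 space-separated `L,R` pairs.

Answer: 13,81 81,92 92,34 34,247 247,75

Derivation:
Round 1 (k=1): L=13 R=81
Round 2 (k=42): L=81 R=92
Round 3 (k=29): L=92 R=34
Round 4 (k=50): L=34 R=247
Round 5 (k=46): L=247 R=75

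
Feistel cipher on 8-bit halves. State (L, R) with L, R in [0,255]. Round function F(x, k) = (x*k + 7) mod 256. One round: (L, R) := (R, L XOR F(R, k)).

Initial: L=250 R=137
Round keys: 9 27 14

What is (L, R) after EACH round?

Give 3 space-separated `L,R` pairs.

Answer: 137,34 34,20 20,61

Derivation:
Round 1 (k=9): L=137 R=34
Round 2 (k=27): L=34 R=20
Round 3 (k=14): L=20 R=61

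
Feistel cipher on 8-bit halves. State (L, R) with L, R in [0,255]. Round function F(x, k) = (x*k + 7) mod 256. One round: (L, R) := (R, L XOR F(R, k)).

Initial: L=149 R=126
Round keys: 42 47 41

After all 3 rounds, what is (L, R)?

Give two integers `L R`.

Answer: 127 120

Derivation:
Round 1 (k=42): L=126 R=38
Round 2 (k=47): L=38 R=127
Round 3 (k=41): L=127 R=120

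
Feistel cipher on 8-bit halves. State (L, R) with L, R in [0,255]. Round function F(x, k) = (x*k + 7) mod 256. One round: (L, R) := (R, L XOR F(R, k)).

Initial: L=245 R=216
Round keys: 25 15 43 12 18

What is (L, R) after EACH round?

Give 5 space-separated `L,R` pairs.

Round 1 (k=25): L=216 R=234
Round 2 (k=15): L=234 R=101
Round 3 (k=43): L=101 R=20
Round 4 (k=12): L=20 R=146
Round 5 (k=18): L=146 R=95

Answer: 216,234 234,101 101,20 20,146 146,95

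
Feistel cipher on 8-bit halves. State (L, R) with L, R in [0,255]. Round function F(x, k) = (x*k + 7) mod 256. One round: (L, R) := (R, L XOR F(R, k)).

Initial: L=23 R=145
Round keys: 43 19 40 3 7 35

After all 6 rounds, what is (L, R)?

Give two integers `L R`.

Round 1 (k=43): L=145 R=117
Round 2 (k=19): L=117 R=39
Round 3 (k=40): L=39 R=106
Round 4 (k=3): L=106 R=98
Round 5 (k=7): L=98 R=223
Round 6 (k=35): L=223 R=230

Answer: 223 230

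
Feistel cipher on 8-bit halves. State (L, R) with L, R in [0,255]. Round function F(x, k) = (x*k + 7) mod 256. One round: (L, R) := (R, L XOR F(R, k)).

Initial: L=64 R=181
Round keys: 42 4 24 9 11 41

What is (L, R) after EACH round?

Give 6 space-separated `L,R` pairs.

Round 1 (k=42): L=181 R=249
Round 2 (k=4): L=249 R=94
Round 3 (k=24): L=94 R=46
Round 4 (k=9): L=46 R=251
Round 5 (k=11): L=251 R=254
Round 6 (k=41): L=254 R=78

Answer: 181,249 249,94 94,46 46,251 251,254 254,78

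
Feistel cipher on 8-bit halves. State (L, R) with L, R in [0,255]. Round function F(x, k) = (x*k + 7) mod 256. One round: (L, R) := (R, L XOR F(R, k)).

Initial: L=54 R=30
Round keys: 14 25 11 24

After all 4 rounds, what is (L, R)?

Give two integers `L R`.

Round 1 (k=14): L=30 R=157
Round 2 (k=25): L=157 R=66
Round 3 (k=11): L=66 R=64
Round 4 (k=24): L=64 R=69

Answer: 64 69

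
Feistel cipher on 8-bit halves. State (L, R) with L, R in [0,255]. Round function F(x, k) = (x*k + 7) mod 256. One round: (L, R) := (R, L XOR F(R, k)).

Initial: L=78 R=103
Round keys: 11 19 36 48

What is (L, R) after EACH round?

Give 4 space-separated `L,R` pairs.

Round 1 (k=11): L=103 R=58
Round 2 (k=19): L=58 R=50
Round 3 (k=36): L=50 R=53
Round 4 (k=48): L=53 R=197

Answer: 103,58 58,50 50,53 53,197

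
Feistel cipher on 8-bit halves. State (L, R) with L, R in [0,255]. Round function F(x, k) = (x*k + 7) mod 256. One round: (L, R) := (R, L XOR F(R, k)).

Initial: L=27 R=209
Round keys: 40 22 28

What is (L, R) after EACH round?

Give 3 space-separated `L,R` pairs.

Answer: 209,180 180,174 174,187

Derivation:
Round 1 (k=40): L=209 R=180
Round 2 (k=22): L=180 R=174
Round 3 (k=28): L=174 R=187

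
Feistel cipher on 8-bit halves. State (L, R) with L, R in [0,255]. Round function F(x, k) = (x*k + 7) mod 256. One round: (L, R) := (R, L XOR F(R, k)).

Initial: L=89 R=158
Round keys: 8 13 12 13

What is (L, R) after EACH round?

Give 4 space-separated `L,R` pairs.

Round 1 (k=8): L=158 R=174
Round 2 (k=13): L=174 R=67
Round 3 (k=12): L=67 R=133
Round 4 (k=13): L=133 R=139

Answer: 158,174 174,67 67,133 133,139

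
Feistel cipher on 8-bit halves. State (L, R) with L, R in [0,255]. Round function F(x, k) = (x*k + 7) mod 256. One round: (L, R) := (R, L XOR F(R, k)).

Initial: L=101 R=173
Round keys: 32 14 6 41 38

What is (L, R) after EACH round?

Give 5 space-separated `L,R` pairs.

Answer: 173,194 194,14 14,153 153,134 134,114

Derivation:
Round 1 (k=32): L=173 R=194
Round 2 (k=14): L=194 R=14
Round 3 (k=6): L=14 R=153
Round 4 (k=41): L=153 R=134
Round 5 (k=38): L=134 R=114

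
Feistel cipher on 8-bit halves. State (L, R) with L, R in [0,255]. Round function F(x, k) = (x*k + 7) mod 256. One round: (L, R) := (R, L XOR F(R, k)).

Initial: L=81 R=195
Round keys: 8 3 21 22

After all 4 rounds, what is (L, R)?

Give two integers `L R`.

Round 1 (k=8): L=195 R=78
Round 2 (k=3): L=78 R=50
Round 3 (k=21): L=50 R=111
Round 4 (k=22): L=111 R=163

Answer: 111 163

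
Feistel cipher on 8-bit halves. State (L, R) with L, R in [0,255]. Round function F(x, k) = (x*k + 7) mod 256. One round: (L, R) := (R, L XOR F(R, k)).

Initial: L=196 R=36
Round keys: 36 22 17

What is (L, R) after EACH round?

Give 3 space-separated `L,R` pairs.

Answer: 36,211 211,13 13,55

Derivation:
Round 1 (k=36): L=36 R=211
Round 2 (k=22): L=211 R=13
Round 3 (k=17): L=13 R=55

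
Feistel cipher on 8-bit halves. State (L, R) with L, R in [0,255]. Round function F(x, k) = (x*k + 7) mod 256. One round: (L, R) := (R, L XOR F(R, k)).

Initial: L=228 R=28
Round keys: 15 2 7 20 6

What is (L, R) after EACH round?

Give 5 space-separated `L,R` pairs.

Round 1 (k=15): L=28 R=79
Round 2 (k=2): L=79 R=185
Round 3 (k=7): L=185 R=89
Round 4 (k=20): L=89 R=66
Round 5 (k=6): L=66 R=202

Answer: 28,79 79,185 185,89 89,66 66,202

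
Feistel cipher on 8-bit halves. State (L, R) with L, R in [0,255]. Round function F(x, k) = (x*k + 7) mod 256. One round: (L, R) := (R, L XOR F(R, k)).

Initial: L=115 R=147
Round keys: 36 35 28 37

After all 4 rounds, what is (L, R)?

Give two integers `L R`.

Round 1 (k=36): L=147 R=192
Round 2 (k=35): L=192 R=212
Round 3 (k=28): L=212 R=247
Round 4 (k=37): L=247 R=110

Answer: 247 110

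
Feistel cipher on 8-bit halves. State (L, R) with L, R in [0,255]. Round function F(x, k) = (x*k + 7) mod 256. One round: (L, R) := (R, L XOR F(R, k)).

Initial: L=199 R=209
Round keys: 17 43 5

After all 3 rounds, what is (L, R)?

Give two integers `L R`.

Answer: 61 23

Derivation:
Round 1 (k=17): L=209 R=47
Round 2 (k=43): L=47 R=61
Round 3 (k=5): L=61 R=23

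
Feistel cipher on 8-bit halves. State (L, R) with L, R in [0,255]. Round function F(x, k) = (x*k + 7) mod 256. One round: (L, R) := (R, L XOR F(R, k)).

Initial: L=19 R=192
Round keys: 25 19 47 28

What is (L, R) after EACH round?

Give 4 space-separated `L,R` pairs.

Round 1 (k=25): L=192 R=212
Round 2 (k=19): L=212 R=3
Round 3 (k=47): L=3 R=64
Round 4 (k=28): L=64 R=4

Answer: 192,212 212,3 3,64 64,4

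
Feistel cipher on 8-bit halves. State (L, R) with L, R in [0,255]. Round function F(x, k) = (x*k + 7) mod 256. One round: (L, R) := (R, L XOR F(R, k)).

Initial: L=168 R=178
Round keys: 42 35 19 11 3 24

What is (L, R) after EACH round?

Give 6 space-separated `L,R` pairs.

Answer: 178,147 147,146 146,78 78,243 243,174 174,164

Derivation:
Round 1 (k=42): L=178 R=147
Round 2 (k=35): L=147 R=146
Round 3 (k=19): L=146 R=78
Round 4 (k=11): L=78 R=243
Round 5 (k=3): L=243 R=174
Round 6 (k=24): L=174 R=164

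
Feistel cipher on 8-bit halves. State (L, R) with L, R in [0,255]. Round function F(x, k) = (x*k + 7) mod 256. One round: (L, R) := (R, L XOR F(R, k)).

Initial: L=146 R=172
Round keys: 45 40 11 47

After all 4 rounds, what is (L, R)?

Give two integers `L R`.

Answer: 249 189

Derivation:
Round 1 (k=45): L=172 R=209
Round 2 (k=40): L=209 R=3
Round 3 (k=11): L=3 R=249
Round 4 (k=47): L=249 R=189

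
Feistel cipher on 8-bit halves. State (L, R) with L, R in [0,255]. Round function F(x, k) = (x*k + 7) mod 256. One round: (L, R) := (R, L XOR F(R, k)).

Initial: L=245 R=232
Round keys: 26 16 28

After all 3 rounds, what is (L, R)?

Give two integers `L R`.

Round 1 (k=26): L=232 R=98
Round 2 (k=16): L=98 R=207
Round 3 (k=28): L=207 R=201

Answer: 207 201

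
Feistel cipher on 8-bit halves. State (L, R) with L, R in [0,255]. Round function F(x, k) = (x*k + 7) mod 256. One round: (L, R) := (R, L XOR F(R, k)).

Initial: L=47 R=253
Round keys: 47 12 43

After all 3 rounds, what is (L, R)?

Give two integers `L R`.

Round 1 (k=47): L=253 R=85
Round 2 (k=12): L=85 R=254
Round 3 (k=43): L=254 R=228

Answer: 254 228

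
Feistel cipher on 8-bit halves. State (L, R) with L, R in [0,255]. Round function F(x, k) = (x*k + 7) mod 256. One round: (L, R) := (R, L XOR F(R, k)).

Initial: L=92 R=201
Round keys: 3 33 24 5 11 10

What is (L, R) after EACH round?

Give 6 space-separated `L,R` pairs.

Answer: 201,62 62,204 204,25 25,72 72,6 6,11

Derivation:
Round 1 (k=3): L=201 R=62
Round 2 (k=33): L=62 R=204
Round 3 (k=24): L=204 R=25
Round 4 (k=5): L=25 R=72
Round 5 (k=11): L=72 R=6
Round 6 (k=10): L=6 R=11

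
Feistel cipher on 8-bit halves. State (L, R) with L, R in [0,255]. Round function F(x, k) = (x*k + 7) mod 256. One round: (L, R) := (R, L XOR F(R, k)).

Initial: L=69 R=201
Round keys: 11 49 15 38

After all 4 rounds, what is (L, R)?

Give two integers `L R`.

Answer: 7 30

Derivation:
Round 1 (k=11): L=201 R=239
Round 2 (k=49): L=239 R=15
Round 3 (k=15): L=15 R=7
Round 4 (k=38): L=7 R=30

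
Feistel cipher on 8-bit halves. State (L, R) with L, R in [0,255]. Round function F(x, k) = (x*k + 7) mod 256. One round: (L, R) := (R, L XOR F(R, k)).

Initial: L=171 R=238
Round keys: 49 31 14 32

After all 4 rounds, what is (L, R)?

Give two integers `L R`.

Round 1 (k=49): L=238 R=62
Round 2 (k=31): L=62 R=103
Round 3 (k=14): L=103 R=151
Round 4 (k=32): L=151 R=128

Answer: 151 128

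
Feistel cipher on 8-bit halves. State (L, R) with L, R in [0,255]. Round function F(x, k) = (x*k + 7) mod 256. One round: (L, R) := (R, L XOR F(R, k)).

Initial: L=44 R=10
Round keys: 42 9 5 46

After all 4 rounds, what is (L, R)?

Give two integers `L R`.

Round 1 (k=42): L=10 R=135
Round 2 (k=9): L=135 R=204
Round 3 (k=5): L=204 R=132
Round 4 (k=46): L=132 R=115

Answer: 132 115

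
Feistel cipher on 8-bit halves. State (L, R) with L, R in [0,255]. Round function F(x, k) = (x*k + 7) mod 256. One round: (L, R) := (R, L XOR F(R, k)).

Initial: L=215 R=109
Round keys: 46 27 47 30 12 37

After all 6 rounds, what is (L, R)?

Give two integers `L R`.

Round 1 (k=46): L=109 R=74
Round 2 (k=27): L=74 R=184
Round 3 (k=47): L=184 R=133
Round 4 (k=30): L=133 R=37
Round 5 (k=12): L=37 R=70
Round 6 (k=37): L=70 R=0

Answer: 70 0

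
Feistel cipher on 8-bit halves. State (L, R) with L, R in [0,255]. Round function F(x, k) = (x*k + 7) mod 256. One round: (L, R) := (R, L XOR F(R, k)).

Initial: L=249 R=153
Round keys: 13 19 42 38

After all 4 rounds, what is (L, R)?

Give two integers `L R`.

Answer: 8 88

Derivation:
Round 1 (k=13): L=153 R=53
Round 2 (k=19): L=53 R=111
Round 3 (k=42): L=111 R=8
Round 4 (k=38): L=8 R=88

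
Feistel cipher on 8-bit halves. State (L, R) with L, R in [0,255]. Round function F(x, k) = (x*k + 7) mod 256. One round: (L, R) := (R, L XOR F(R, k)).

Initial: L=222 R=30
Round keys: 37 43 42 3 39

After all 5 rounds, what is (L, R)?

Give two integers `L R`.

Answer: 113 30

Derivation:
Round 1 (k=37): L=30 R=131
Round 2 (k=43): L=131 R=22
Round 3 (k=42): L=22 R=32
Round 4 (k=3): L=32 R=113
Round 5 (k=39): L=113 R=30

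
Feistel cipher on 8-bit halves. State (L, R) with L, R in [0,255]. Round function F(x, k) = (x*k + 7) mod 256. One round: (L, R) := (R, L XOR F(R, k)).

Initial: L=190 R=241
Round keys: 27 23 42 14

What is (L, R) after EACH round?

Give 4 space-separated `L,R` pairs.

Round 1 (k=27): L=241 R=204
Round 2 (k=23): L=204 R=170
Round 3 (k=42): L=170 R=39
Round 4 (k=14): L=39 R=131

Answer: 241,204 204,170 170,39 39,131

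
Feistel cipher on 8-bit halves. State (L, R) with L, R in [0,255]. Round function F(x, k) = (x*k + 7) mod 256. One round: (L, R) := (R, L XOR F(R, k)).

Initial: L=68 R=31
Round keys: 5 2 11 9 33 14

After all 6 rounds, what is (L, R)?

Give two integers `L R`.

Round 1 (k=5): L=31 R=230
Round 2 (k=2): L=230 R=204
Round 3 (k=11): L=204 R=45
Round 4 (k=9): L=45 R=80
Round 5 (k=33): L=80 R=122
Round 6 (k=14): L=122 R=227

Answer: 122 227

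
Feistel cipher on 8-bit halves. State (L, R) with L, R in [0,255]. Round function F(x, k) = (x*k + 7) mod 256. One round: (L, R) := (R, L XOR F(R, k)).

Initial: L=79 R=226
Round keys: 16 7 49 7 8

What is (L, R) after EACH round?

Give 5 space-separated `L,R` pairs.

Answer: 226,104 104,61 61,220 220,54 54,107

Derivation:
Round 1 (k=16): L=226 R=104
Round 2 (k=7): L=104 R=61
Round 3 (k=49): L=61 R=220
Round 4 (k=7): L=220 R=54
Round 5 (k=8): L=54 R=107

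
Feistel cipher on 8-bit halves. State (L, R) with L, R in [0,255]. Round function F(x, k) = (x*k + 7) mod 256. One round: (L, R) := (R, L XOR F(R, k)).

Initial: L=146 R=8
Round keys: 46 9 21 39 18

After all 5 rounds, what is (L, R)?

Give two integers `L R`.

Round 1 (k=46): L=8 R=229
Round 2 (k=9): L=229 R=28
Round 3 (k=21): L=28 R=182
Round 4 (k=39): L=182 R=221
Round 5 (k=18): L=221 R=39

Answer: 221 39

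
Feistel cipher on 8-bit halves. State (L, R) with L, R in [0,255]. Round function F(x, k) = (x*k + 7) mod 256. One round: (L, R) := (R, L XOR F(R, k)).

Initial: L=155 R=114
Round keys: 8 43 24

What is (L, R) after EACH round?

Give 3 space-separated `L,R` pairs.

Answer: 114,12 12,121 121,83

Derivation:
Round 1 (k=8): L=114 R=12
Round 2 (k=43): L=12 R=121
Round 3 (k=24): L=121 R=83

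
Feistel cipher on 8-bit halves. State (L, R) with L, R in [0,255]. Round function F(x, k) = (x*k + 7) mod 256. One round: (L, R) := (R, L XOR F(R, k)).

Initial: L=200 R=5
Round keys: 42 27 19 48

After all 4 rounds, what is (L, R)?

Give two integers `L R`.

Answer: 237 160

Derivation:
Round 1 (k=42): L=5 R=17
Round 2 (k=27): L=17 R=215
Round 3 (k=19): L=215 R=237
Round 4 (k=48): L=237 R=160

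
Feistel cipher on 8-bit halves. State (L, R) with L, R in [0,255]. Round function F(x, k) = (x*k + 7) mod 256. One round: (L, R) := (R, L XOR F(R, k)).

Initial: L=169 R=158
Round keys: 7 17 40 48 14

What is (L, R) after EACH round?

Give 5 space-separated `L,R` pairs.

Round 1 (k=7): L=158 R=240
Round 2 (k=17): L=240 R=105
Round 3 (k=40): L=105 R=159
Round 4 (k=48): L=159 R=190
Round 5 (k=14): L=190 R=244

Answer: 158,240 240,105 105,159 159,190 190,244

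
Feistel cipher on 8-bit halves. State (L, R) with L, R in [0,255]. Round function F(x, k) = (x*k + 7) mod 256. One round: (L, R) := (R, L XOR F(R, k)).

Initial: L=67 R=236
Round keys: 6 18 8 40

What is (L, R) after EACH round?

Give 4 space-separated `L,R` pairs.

Round 1 (k=6): L=236 R=204
Round 2 (k=18): L=204 R=179
Round 3 (k=8): L=179 R=83
Round 4 (k=40): L=83 R=76

Answer: 236,204 204,179 179,83 83,76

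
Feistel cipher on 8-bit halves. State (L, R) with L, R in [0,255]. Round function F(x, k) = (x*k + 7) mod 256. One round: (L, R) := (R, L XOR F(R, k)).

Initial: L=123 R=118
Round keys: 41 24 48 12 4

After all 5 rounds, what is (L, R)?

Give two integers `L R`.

Answer: 242 110

Derivation:
Round 1 (k=41): L=118 R=150
Round 2 (k=24): L=150 R=97
Round 3 (k=48): L=97 R=161
Round 4 (k=12): L=161 R=242
Round 5 (k=4): L=242 R=110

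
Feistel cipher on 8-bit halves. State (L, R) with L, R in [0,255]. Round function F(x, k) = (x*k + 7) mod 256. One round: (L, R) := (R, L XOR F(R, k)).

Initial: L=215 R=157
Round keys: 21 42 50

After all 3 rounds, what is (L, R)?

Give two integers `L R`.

Answer: 192 184

Derivation:
Round 1 (k=21): L=157 R=63
Round 2 (k=42): L=63 R=192
Round 3 (k=50): L=192 R=184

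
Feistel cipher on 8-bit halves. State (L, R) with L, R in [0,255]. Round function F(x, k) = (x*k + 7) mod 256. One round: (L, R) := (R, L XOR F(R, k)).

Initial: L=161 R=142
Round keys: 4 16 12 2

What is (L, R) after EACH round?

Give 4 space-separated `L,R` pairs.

Round 1 (k=4): L=142 R=158
Round 2 (k=16): L=158 R=105
Round 3 (k=12): L=105 R=109
Round 4 (k=2): L=109 R=136

Answer: 142,158 158,105 105,109 109,136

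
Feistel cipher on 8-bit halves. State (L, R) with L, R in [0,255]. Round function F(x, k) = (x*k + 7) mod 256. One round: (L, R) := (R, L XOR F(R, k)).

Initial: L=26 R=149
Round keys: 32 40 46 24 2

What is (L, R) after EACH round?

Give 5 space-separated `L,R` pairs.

Answer: 149,189 189,26 26,14 14,77 77,175

Derivation:
Round 1 (k=32): L=149 R=189
Round 2 (k=40): L=189 R=26
Round 3 (k=46): L=26 R=14
Round 4 (k=24): L=14 R=77
Round 5 (k=2): L=77 R=175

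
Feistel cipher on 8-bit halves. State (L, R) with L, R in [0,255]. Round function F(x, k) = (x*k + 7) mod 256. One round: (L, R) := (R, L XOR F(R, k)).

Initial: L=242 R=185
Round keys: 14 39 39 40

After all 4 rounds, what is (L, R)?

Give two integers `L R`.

Answer: 233 30

Derivation:
Round 1 (k=14): L=185 R=215
Round 2 (k=39): L=215 R=113
Round 3 (k=39): L=113 R=233
Round 4 (k=40): L=233 R=30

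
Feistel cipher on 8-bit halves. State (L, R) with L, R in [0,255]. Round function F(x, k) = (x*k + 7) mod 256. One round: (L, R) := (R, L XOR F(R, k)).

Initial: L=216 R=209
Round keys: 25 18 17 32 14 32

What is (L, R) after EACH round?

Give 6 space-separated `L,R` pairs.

Answer: 209,168 168,6 6,197 197,161 161,16 16,166

Derivation:
Round 1 (k=25): L=209 R=168
Round 2 (k=18): L=168 R=6
Round 3 (k=17): L=6 R=197
Round 4 (k=32): L=197 R=161
Round 5 (k=14): L=161 R=16
Round 6 (k=32): L=16 R=166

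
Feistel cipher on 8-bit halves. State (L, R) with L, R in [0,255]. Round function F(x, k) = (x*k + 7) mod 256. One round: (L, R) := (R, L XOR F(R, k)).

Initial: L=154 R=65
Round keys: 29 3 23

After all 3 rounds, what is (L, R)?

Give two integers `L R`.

Round 1 (k=29): L=65 R=254
Round 2 (k=3): L=254 R=64
Round 3 (k=23): L=64 R=57

Answer: 64 57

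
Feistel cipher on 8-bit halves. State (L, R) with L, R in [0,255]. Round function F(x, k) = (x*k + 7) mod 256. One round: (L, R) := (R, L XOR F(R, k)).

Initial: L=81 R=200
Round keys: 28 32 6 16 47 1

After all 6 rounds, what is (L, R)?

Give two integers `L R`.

Round 1 (k=28): L=200 R=182
Round 2 (k=32): L=182 R=15
Round 3 (k=6): L=15 R=215
Round 4 (k=16): L=215 R=120
Round 5 (k=47): L=120 R=216
Round 6 (k=1): L=216 R=167

Answer: 216 167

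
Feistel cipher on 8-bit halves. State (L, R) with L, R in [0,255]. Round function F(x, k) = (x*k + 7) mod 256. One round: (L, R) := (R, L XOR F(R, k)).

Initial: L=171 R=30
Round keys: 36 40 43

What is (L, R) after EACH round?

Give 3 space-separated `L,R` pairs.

Answer: 30,148 148,57 57,14

Derivation:
Round 1 (k=36): L=30 R=148
Round 2 (k=40): L=148 R=57
Round 3 (k=43): L=57 R=14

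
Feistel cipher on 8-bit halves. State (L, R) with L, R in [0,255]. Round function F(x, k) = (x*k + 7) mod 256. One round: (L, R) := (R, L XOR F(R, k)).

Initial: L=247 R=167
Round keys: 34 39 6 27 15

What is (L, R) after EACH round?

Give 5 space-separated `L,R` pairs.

Answer: 167,194 194,50 50,241 241,64 64,54

Derivation:
Round 1 (k=34): L=167 R=194
Round 2 (k=39): L=194 R=50
Round 3 (k=6): L=50 R=241
Round 4 (k=27): L=241 R=64
Round 5 (k=15): L=64 R=54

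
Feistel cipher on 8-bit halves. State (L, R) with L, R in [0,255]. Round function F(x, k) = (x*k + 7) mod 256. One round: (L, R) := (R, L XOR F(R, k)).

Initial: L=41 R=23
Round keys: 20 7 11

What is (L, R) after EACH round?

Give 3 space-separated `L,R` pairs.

Round 1 (k=20): L=23 R=250
Round 2 (k=7): L=250 R=202
Round 3 (k=11): L=202 R=79

Answer: 23,250 250,202 202,79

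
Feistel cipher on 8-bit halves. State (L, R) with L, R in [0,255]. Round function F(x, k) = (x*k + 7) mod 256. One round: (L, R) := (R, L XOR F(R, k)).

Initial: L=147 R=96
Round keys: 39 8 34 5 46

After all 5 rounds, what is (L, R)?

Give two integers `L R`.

Round 1 (k=39): L=96 R=52
Round 2 (k=8): L=52 R=199
Round 3 (k=34): L=199 R=65
Round 4 (k=5): L=65 R=139
Round 5 (k=46): L=139 R=64

Answer: 139 64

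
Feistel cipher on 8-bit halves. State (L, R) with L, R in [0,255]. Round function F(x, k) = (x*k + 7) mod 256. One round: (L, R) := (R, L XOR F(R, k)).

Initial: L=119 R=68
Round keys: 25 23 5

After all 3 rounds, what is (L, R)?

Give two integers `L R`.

Round 1 (k=25): L=68 R=220
Round 2 (k=23): L=220 R=143
Round 3 (k=5): L=143 R=14

Answer: 143 14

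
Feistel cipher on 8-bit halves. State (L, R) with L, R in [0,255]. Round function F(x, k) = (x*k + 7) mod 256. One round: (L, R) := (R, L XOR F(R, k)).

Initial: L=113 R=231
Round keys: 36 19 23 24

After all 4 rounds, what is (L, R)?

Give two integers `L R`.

Round 1 (k=36): L=231 R=242
Round 2 (k=19): L=242 R=26
Round 3 (k=23): L=26 R=175
Round 4 (k=24): L=175 R=117

Answer: 175 117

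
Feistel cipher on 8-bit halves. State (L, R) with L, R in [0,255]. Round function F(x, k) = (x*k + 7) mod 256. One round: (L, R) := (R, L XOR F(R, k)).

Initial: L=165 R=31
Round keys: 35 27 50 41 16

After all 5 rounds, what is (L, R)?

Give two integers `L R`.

Answer: 138 119

Derivation:
Round 1 (k=35): L=31 R=225
Round 2 (k=27): L=225 R=221
Round 3 (k=50): L=221 R=208
Round 4 (k=41): L=208 R=138
Round 5 (k=16): L=138 R=119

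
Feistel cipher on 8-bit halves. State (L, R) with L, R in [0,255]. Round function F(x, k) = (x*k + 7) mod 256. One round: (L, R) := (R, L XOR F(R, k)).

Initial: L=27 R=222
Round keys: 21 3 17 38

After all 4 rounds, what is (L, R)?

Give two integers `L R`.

Answer: 56 240

Derivation:
Round 1 (k=21): L=222 R=38
Round 2 (k=3): L=38 R=167
Round 3 (k=17): L=167 R=56
Round 4 (k=38): L=56 R=240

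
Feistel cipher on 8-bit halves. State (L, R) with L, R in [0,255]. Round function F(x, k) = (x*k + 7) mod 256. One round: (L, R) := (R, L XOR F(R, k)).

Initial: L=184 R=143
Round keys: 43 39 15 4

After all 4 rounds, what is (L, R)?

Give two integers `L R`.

Answer: 127 255

Derivation:
Round 1 (k=43): L=143 R=180
Round 2 (k=39): L=180 R=252
Round 3 (k=15): L=252 R=127
Round 4 (k=4): L=127 R=255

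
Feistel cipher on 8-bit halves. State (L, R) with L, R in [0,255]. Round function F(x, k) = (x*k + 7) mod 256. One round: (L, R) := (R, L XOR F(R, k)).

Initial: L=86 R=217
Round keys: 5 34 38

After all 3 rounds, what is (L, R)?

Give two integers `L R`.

Answer: 178 97

Derivation:
Round 1 (k=5): L=217 R=18
Round 2 (k=34): L=18 R=178
Round 3 (k=38): L=178 R=97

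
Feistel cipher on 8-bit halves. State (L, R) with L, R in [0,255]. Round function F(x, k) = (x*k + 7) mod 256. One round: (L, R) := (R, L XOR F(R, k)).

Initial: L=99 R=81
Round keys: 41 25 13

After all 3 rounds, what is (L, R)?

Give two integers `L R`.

Round 1 (k=41): L=81 R=99
Round 2 (k=25): L=99 R=227
Round 3 (k=13): L=227 R=237

Answer: 227 237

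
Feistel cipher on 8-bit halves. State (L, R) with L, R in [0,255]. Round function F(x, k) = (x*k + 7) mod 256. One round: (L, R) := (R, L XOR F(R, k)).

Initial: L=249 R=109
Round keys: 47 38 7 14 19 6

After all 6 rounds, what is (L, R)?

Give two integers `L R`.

Answer: 208 20

Derivation:
Round 1 (k=47): L=109 R=243
Round 2 (k=38): L=243 R=116
Round 3 (k=7): L=116 R=192
Round 4 (k=14): L=192 R=243
Round 5 (k=19): L=243 R=208
Round 6 (k=6): L=208 R=20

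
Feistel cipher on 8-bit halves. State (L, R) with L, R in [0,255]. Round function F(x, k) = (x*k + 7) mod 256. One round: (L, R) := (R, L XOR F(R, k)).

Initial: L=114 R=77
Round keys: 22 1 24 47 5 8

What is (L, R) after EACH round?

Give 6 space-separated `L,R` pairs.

Round 1 (k=22): L=77 R=215
Round 2 (k=1): L=215 R=147
Round 3 (k=24): L=147 R=24
Round 4 (k=47): L=24 R=252
Round 5 (k=5): L=252 R=235
Round 6 (k=8): L=235 R=163

Answer: 77,215 215,147 147,24 24,252 252,235 235,163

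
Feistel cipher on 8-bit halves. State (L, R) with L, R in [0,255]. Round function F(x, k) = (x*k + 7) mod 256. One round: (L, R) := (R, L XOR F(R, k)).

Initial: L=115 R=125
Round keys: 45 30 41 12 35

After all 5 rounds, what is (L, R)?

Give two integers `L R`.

Round 1 (k=45): L=125 R=115
Round 2 (k=30): L=115 R=252
Round 3 (k=41): L=252 R=16
Round 4 (k=12): L=16 R=59
Round 5 (k=35): L=59 R=8

Answer: 59 8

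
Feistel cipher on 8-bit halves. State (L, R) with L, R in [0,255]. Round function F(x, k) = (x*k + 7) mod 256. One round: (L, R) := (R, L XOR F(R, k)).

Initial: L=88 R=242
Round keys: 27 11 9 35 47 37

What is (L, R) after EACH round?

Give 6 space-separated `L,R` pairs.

Answer: 242,213 213,220 220,22 22,213 213,52 52,94

Derivation:
Round 1 (k=27): L=242 R=213
Round 2 (k=11): L=213 R=220
Round 3 (k=9): L=220 R=22
Round 4 (k=35): L=22 R=213
Round 5 (k=47): L=213 R=52
Round 6 (k=37): L=52 R=94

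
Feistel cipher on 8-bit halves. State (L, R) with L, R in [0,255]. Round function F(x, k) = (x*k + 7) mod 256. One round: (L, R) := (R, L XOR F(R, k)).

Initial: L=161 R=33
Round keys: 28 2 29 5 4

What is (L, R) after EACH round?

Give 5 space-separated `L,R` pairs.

Round 1 (k=28): L=33 R=2
Round 2 (k=2): L=2 R=42
Round 3 (k=29): L=42 R=203
Round 4 (k=5): L=203 R=212
Round 5 (k=4): L=212 R=156

Answer: 33,2 2,42 42,203 203,212 212,156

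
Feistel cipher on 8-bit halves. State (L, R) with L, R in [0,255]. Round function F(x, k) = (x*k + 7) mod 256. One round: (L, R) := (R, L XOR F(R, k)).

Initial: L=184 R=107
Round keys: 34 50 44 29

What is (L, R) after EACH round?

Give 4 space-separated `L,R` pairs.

Round 1 (k=34): L=107 R=133
Round 2 (k=50): L=133 R=106
Round 3 (k=44): L=106 R=186
Round 4 (k=29): L=186 R=115

Answer: 107,133 133,106 106,186 186,115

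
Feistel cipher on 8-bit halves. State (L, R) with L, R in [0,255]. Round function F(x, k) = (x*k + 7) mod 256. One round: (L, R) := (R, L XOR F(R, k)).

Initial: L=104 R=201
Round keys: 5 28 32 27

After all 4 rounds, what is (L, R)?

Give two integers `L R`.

Round 1 (k=5): L=201 R=156
Round 2 (k=28): L=156 R=222
Round 3 (k=32): L=222 R=91
Round 4 (k=27): L=91 R=126

Answer: 91 126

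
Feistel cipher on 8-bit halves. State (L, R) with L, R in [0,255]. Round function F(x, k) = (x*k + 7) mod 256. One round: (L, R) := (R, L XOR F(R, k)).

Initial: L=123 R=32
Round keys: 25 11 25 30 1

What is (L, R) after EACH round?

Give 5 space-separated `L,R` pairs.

Answer: 32,92 92,219 219,54 54,128 128,177

Derivation:
Round 1 (k=25): L=32 R=92
Round 2 (k=11): L=92 R=219
Round 3 (k=25): L=219 R=54
Round 4 (k=30): L=54 R=128
Round 5 (k=1): L=128 R=177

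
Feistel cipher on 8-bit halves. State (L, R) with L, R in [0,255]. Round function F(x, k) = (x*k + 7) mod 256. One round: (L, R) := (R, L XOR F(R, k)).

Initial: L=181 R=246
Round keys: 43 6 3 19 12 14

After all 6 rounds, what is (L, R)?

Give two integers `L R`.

Round 1 (k=43): L=246 R=236
Round 2 (k=6): L=236 R=121
Round 3 (k=3): L=121 R=158
Round 4 (k=19): L=158 R=184
Round 5 (k=12): L=184 R=57
Round 6 (k=14): L=57 R=157

Answer: 57 157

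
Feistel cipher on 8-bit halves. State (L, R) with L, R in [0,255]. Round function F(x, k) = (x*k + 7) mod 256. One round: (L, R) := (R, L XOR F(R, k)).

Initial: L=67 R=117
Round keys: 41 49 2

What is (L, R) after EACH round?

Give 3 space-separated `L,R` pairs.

Answer: 117,135 135,171 171,218

Derivation:
Round 1 (k=41): L=117 R=135
Round 2 (k=49): L=135 R=171
Round 3 (k=2): L=171 R=218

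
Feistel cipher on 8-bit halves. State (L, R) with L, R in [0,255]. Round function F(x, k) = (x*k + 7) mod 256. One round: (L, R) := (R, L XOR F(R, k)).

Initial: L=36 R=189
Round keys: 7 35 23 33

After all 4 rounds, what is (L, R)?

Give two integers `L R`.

Round 1 (k=7): L=189 R=22
Round 2 (k=35): L=22 R=180
Round 3 (k=23): L=180 R=37
Round 4 (k=33): L=37 R=120

Answer: 37 120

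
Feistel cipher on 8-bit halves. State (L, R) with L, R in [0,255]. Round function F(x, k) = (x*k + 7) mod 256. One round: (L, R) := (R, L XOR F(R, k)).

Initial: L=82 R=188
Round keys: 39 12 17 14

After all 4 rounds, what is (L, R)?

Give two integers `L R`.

Round 1 (k=39): L=188 R=249
Round 2 (k=12): L=249 R=15
Round 3 (k=17): L=15 R=255
Round 4 (k=14): L=255 R=246

Answer: 255 246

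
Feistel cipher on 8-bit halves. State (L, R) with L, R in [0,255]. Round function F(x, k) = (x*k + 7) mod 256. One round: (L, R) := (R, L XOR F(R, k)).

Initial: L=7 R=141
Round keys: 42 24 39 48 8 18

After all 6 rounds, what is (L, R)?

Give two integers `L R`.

Round 1 (k=42): L=141 R=46
Round 2 (k=24): L=46 R=218
Round 3 (k=39): L=218 R=19
Round 4 (k=48): L=19 R=77
Round 5 (k=8): L=77 R=124
Round 6 (k=18): L=124 R=242

Answer: 124 242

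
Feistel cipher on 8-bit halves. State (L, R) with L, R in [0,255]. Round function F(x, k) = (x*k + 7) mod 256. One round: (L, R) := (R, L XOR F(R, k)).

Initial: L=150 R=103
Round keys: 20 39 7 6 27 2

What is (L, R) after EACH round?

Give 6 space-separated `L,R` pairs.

Round 1 (k=20): L=103 R=133
Round 2 (k=39): L=133 R=45
Round 3 (k=7): L=45 R=199
Round 4 (k=6): L=199 R=156
Round 5 (k=27): L=156 R=188
Round 6 (k=2): L=188 R=227

Answer: 103,133 133,45 45,199 199,156 156,188 188,227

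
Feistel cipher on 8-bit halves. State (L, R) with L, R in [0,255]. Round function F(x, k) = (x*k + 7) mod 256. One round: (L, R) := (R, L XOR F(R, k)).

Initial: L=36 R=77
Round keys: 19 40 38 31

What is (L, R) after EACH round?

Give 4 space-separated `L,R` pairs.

Round 1 (k=19): L=77 R=154
Round 2 (k=40): L=154 R=90
Round 3 (k=38): L=90 R=249
Round 4 (k=31): L=249 R=116

Answer: 77,154 154,90 90,249 249,116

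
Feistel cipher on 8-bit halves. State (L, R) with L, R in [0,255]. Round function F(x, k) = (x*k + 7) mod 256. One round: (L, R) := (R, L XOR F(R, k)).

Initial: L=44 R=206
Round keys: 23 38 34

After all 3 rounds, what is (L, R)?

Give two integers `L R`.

Round 1 (k=23): L=206 R=165
Round 2 (k=38): L=165 R=75
Round 3 (k=34): L=75 R=88

Answer: 75 88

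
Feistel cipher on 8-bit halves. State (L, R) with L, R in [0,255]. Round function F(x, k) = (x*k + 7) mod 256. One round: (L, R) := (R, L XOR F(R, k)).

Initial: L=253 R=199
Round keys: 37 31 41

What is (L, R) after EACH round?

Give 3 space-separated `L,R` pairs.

Answer: 199,55 55,119 119,33

Derivation:
Round 1 (k=37): L=199 R=55
Round 2 (k=31): L=55 R=119
Round 3 (k=41): L=119 R=33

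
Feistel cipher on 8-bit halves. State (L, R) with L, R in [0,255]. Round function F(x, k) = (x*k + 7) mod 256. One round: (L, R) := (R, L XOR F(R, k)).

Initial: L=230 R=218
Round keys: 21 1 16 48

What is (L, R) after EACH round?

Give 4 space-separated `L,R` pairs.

Round 1 (k=21): L=218 R=15
Round 2 (k=1): L=15 R=204
Round 3 (k=16): L=204 R=200
Round 4 (k=48): L=200 R=75

Answer: 218,15 15,204 204,200 200,75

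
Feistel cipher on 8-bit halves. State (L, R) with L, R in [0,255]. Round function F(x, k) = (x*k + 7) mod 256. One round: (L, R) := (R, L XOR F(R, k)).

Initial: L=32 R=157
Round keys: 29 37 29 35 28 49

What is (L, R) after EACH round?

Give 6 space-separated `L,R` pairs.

Round 1 (k=29): L=157 R=240
Round 2 (k=37): L=240 R=42
Round 3 (k=29): L=42 R=57
Round 4 (k=35): L=57 R=248
Round 5 (k=28): L=248 R=30
Round 6 (k=49): L=30 R=61

Answer: 157,240 240,42 42,57 57,248 248,30 30,61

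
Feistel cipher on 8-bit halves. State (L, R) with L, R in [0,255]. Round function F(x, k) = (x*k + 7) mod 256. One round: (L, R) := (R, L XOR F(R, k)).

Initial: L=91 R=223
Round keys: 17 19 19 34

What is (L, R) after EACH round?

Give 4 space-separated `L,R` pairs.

Round 1 (k=17): L=223 R=141
Round 2 (k=19): L=141 R=161
Round 3 (k=19): L=161 R=119
Round 4 (k=34): L=119 R=116

Answer: 223,141 141,161 161,119 119,116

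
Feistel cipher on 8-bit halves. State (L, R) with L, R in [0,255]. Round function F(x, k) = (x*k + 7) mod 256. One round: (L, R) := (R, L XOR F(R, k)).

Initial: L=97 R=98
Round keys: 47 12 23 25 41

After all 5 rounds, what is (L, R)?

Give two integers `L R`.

Answer: 112 185

Derivation:
Round 1 (k=47): L=98 R=100
Round 2 (k=12): L=100 R=213
Round 3 (k=23): L=213 R=78
Round 4 (k=25): L=78 R=112
Round 5 (k=41): L=112 R=185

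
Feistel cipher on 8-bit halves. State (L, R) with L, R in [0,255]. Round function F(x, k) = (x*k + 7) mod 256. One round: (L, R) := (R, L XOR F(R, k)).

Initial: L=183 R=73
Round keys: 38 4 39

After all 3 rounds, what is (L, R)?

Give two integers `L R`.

Round 1 (k=38): L=73 R=106
Round 2 (k=4): L=106 R=230
Round 3 (k=39): L=230 R=123

Answer: 230 123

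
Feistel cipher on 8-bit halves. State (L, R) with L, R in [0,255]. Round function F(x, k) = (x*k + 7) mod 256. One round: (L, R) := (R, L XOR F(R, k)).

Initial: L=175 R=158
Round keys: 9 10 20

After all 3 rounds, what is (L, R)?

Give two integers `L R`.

Round 1 (k=9): L=158 R=58
Round 2 (k=10): L=58 R=213
Round 3 (k=20): L=213 R=145

Answer: 213 145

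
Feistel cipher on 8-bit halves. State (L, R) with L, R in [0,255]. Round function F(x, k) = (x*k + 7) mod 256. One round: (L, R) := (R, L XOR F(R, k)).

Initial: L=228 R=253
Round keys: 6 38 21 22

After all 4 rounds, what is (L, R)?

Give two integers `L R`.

Round 1 (k=6): L=253 R=17
Round 2 (k=38): L=17 R=112
Round 3 (k=21): L=112 R=38
Round 4 (k=22): L=38 R=59

Answer: 38 59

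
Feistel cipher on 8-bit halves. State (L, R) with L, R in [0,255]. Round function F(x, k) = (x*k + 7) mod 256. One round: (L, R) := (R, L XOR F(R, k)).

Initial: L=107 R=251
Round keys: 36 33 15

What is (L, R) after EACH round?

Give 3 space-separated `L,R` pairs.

Round 1 (k=36): L=251 R=56
Round 2 (k=33): L=56 R=196
Round 3 (k=15): L=196 R=187

Answer: 251,56 56,196 196,187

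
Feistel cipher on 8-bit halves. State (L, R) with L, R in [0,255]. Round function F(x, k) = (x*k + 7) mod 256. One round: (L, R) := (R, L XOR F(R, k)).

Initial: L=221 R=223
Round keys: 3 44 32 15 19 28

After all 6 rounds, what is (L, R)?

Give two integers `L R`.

Round 1 (k=3): L=223 R=121
Round 2 (k=44): L=121 R=12
Round 3 (k=32): L=12 R=254
Round 4 (k=15): L=254 R=229
Round 5 (k=19): L=229 R=248
Round 6 (k=28): L=248 R=194

Answer: 248 194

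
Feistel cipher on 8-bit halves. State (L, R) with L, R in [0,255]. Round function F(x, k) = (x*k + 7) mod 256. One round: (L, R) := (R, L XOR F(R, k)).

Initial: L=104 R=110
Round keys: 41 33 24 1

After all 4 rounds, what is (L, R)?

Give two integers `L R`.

Answer: 186 219

Derivation:
Round 1 (k=41): L=110 R=205
Round 2 (k=33): L=205 R=26
Round 3 (k=24): L=26 R=186
Round 4 (k=1): L=186 R=219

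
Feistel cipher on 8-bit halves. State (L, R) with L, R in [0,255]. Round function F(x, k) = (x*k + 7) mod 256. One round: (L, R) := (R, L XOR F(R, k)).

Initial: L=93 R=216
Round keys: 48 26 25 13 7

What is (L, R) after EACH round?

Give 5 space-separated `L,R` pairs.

Round 1 (k=48): L=216 R=218
Round 2 (k=26): L=218 R=243
Round 3 (k=25): L=243 R=24
Round 4 (k=13): L=24 R=204
Round 5 (k=7): L=204 R=131

Answer: 216,218 218,243 243,24 24,204 204,131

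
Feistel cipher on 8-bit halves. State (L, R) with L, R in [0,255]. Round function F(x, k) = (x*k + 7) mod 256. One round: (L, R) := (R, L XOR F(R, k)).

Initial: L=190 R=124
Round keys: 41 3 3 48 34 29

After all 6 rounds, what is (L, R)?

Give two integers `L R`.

Answer: 1 65

Derivation:
Round 1 (k=41): L=124 R=93
Round 2 (k=3): L=93 R=98
Round 3 (k=3): L=98 R=112
Round 4 (k=48): L=112 R=101
Round 5 (k=34): L=101 R=1
Round 6 (k=29): L=1 R=65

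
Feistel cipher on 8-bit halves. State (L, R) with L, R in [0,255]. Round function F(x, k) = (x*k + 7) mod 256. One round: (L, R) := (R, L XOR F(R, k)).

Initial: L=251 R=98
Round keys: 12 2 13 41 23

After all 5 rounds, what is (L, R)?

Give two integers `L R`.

Round 1 (k=12): L=98 R=100
Round 2 (k=2): L=100 R=173
Round 3 (k=13): L=173 R=180
Round 4 (k=41): L=180 R=118
Round 5 (k=23): L=118 R=21

Answer: 118 21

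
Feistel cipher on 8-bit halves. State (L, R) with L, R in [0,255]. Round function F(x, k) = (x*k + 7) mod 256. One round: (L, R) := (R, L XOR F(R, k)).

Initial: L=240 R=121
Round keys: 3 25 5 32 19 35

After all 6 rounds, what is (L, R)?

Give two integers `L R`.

Answer: 233 133

Derivation:
Round 1 (k=3): L=121 R=130
Round 2 (k=25): L=130 R=192
Round 3 (k=5): L=192 R=69
Round 4 (k=32): L=69 R=103
Round 5 (k=19): L=103 R=233
Round 6 (k=35): L=233 R=133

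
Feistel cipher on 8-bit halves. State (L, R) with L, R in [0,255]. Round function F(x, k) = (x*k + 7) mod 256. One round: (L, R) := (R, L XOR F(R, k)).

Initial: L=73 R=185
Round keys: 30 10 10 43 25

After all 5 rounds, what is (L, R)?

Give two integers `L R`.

Answer: 186 206

Derivation:
Round 1 (k=30): L=185 R=252
Round 2 (k=10): L=252 R=102
Round 3 (k=10): L=102 R=255
Round 4 (k=43): L=255 R=186
Round 5 (k=25): L=186 R=206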